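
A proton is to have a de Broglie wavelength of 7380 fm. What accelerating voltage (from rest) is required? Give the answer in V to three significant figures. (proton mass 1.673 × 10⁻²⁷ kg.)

p = h/λ = 6.626 × 10⁻³⁴ / 7.380 × 10⁻¹² = 8.978 × 10⁻²³ kg·m/s.
KE = p²/(2m) = 2.409 × 10⁻¹⁸ J.
V = KE/e = 2.409 × 10⁻¹⁸ / (1.602 × 10⁻¹⁹) = 15.0 V.

V = 15.0 V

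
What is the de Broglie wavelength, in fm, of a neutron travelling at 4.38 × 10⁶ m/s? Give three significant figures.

λ = 90.3 fm

p = mv = 1.675 × 10⁻²⁷ × 4.38 × 10⁶ = 7.336 × 10⁻²¹ kg·m/s.
λ = h/p = 6.626 × 10⁻³⁴ / 7.336 × 10⁻²¹ = 9.03 × 10⁻¹⁴ m = 90.3 fm.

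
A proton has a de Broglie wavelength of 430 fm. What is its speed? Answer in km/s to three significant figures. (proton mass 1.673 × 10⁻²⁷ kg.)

p = h/λ = 6.626 × 10⁻³⁴ / 4.300 × 10⁻¹³ = 1.541 × 10⁻²¹ kg·m/s.
v = p/m = 1.541 × 10⁻²¹ / 1.673 × 10⁻²⁷ = 9.21 × 10⁵ m/s = 921 km/s.

v = 921 km/s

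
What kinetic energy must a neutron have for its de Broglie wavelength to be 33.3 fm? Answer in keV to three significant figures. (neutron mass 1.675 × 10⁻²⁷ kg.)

p = h/λ = 6.626 × 10⁻³⁴ / 3.330 × 10⁻¹⁴ = 1.990 × 10⁻²⁰ kg·m/s.
KE = p²/(2m) = (1.990 × 10⁻²⁰)² / (2 × 1.675 × 10⁻²⁷) = 1.182 × 10⁻¹³ J = 738 keV.

KE = 738 keV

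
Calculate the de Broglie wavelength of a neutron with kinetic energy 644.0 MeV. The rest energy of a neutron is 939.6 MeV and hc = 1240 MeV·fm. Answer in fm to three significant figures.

Total energy E = KE + m₀c² = 644.0 + 939.6 = 1583.6 MeV.
(pc)² = E² − (m₀c²)² = (1583.6)² − (939.6)² = 1.625 × 10⁶ MeV², so pc = 1275 MeV.
λ = hc/(pc) = 1240 MeV·fm / 1275 MeV = 0.973 fm.

λ = 0.973 fm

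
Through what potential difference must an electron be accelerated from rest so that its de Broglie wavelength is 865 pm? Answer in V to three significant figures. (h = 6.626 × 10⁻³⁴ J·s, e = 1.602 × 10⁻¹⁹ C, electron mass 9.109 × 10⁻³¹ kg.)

V = 2.01 V

p = h/λ = 6.626 × 10⁻³⁴ / 8.650 × 10⁻¹⁰ = 7.660 × 10⁻²⁵ kg·m/s.
KE = p²/(2m) = 3.221 × 10⁻¹⁹ J.
V = KE/e = 3.221 × 10⁻¹⁹ / (1.602 × 10⁻¹⁹) = 2.01 V.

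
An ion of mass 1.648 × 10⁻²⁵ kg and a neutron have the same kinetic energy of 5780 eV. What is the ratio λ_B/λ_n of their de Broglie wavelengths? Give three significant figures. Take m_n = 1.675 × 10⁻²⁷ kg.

At fixed KE, p = √(2mKE) so λ = h/p ∝ 1/√m.
λ_B/λ_n = √(m_n/m_B) = √(1.675 × 10⁻²⁷/1.648 × 10⁻²⁵) = √(0.01016) = 0.101.

λ_B/λ_n = 0.101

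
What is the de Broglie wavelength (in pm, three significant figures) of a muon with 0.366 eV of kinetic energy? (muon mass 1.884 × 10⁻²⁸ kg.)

KE = 0.366 eV = 5.863 × 10⁻²⁰ J.
p = √(2mKE) = √(2 × 1.884 × 10⁻²⁸ × 5.863 × 10⁻²⁰) = 4.700 × 10⁻²⁴ kg·m/s.
λ = h/p = 6.626 × 10⁻³⁴ / 4.700 × 10⁻²⁴ = 1.41 × 10⁻¹⁰ m = 141 pm.

λ = 141 pm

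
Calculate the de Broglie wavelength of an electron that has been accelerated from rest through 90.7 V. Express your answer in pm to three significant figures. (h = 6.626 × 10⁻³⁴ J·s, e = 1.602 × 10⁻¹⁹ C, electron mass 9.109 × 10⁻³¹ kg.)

λ = 129 pm

KE = eV = 1.602 × 10⁻¹⁹ × 90.70 = 1.453 × 10⁻¹⁷ J.
p = √(2mKE) = √(2 × 9.109 × 10⁻³¹ × 1.453 × 10⁻¹⁷) = 5.145 × 10⁻²⁴ kg·m/s.
λ = h/p = 6.626 × 10⁻³⁴ / 5.145 × 10⁻²⁴ = 1.29 × 10⁻¹⁰ m = 129 pm.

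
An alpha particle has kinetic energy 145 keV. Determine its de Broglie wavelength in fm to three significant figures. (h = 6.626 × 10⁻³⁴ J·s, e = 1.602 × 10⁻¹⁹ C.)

KE = 145 keV = 2.323 × 10⁻¹⁴ J.
p = √(2mKE) = √(2 × 6.645 × 10⁻²⁷ × 2.323 × 10⁻¹⁴) = 1.757 × 10⁻²⁰ kg·m/s.
λ = h/p = 6.626 × 10⁻³⁴ / 1.757 × 10⁻²⁰ = 3.77 × 10⁻¹⁴ m = 37.7 fm.

λ = 37.7 fm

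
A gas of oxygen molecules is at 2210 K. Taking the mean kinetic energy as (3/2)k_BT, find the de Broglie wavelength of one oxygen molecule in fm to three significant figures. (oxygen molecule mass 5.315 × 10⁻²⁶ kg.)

λ = 9500 fm

KE = (3/2)k_BT = 1.5 × 1.381 × 10⁻²³ × 2210 = 4.578 × 10⁻²⁰ J.
p = √(2mKE) = √(2 × 5.315 × 10⁻²⁶ × 4.578 × 10⁻²⁰) = 6.976 × 10⁻²³ kg·m/s.
λ = h/p = 9.50 × 10⁻¹² m = 9500 fm.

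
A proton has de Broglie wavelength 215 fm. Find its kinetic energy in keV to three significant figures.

p = h/λ = 6.626 × 10⁻³⁴ / 2.150 × 10⁻¹³ = 3.082 × 10⁻²¹ kg·m/s.
KE = p²/(2m) = (3.082 × 10⁻²¹)² / (2 × 1.673 × 10⁻²⁷) = 2.839 × 10⁻¹⁵ J = 17.7 keV.

KE = 17.7 keV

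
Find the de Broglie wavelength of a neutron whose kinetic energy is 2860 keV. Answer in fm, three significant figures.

λ = 16.9 fm

KE = 2860 keV = 4.582 × 10⁻¹³ J.
p = √(2mKE) = √(2 × 1.675 × 10⁻²⁷ × 4.582 × 10⁻¹³) = 3.918 × 10⁻²⁰ kg·m/s.
λ = h/p = 6.626 × 10⁻³⁴ / 3.918 × 10⁻²⁰ = 1.69 × 10⁻¹⁴ m = 16.9 fm.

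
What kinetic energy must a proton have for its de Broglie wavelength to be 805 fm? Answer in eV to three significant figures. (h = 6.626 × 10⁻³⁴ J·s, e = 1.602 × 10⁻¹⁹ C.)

p = h/λ = 6.626 × 10⁻³⁴ / 8.050 × 10⁻¹³ = 8.231 × 10⁻²² kg·m/s.
KE = p²/(2m) = (8.231 × 10⁻²²)² / (2 × 1.673 × 10⁻²⁷) = 2.025 × 10⁻¹⁶ J = 1260 eV.

KE = 1260 eV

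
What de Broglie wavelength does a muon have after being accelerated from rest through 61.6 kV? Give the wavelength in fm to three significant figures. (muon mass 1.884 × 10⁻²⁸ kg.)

λ = 344 fm

KE = eV = 1.602 × 10⁻¹⁹ × 6.160 × 10⁴ = 9.868 × 10⁻¹⁵ J.
p = √(2mKE) = √(2 × 1.884 × 10⁻²⁸ × 9.868 × 10⁻¹⁵) = 1.928 × 10⁻²¹ kg·m/s.
λ = h/p = 6.626 × 10⁻³⁴ / 1.928 × 10⁻²¹ = 3.44 × 10⁻¹³ m = 344 fm.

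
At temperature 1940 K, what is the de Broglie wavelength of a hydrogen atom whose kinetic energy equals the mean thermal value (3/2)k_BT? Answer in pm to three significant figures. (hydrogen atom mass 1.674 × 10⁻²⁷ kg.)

KE = (3/2)k_BT = 1.5 × 1.381 × 10⁻²³ × 1940 = 4.019 × 10⁻²⁰ J.
p = √(2mKE) = √(2 × 1.674 × 10⁻²⁷ × 4.019 × 10⁻²⁰) = 1.160 × 10⁻²³ kg·m/s.
λ = h/p = 5.71 × 10⁻¹¹ m = 57.1 pm.

λ = 57.1 pm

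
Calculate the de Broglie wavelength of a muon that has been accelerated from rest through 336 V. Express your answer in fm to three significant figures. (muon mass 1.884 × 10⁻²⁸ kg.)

λ = 4650 fm

KE = eV = 1.602 × 10⁻¹⁹ × 336.0 = 5.383 × 10⁻¹⁷ J.
p = √(2mKE) = √(2 × 1.884 × 10⁻²⁸ × 5.383 × 10⁻¹⁷) = 1.424 × 10⁻²² kg·m/s.
λ = h/p = 6.626 × 10⁻³⁴ / 1.424 × 10⁻²² = 4.65 × 10⁻¹² m = 4650 fm.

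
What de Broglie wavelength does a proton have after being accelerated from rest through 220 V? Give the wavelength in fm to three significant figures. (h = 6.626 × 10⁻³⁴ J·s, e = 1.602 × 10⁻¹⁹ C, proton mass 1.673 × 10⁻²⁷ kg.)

λ = 1930 fm

KE = eV = 1.602 × 10⁻¹⁹ × 220.0 = 3.524 × 10⁻¹⁷ J.
p = √(2mKE) = √(2 × 1.673 × 10⁻²⁷ × 3.524 × 10⁻¹⁷) = 3.434 × 10⁻²² kg·m/s.
λ = h/p = 6.626 × 10⁻³⁴ / 3.434 × 10⁻²² = 1.93 × 10⁻¹² m = 1930 fm.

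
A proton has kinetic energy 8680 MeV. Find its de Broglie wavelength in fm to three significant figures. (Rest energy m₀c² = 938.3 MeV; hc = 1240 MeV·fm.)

λ = 0.130 fm

Total energy E = KE + m₀c² = 8680 + 938.3 = 9618.3 MeV.
(pc)² = E² − (m₀c²)² = (9618.3)² − (938.3)² = 9.163 × 10⁷ MeV², so pc = 9572 MeV.
λ = hc/(pc) = 1240 MeV·fm / 9572 MeV = 0.130 fm.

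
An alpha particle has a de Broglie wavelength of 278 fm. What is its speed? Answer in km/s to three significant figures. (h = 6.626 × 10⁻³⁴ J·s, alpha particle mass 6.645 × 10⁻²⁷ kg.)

v = 359 km/s

p = h/λ = 6.626 × 10⁻³⁴ / 2.780 × 10⁻¹³ = 2.383 × 10⁻²¹ kg·m/s.
v = p/m = 2.383 × 10⁻²¹ / 6.645 × 10⁻²⁷ = 3.59 × 10⁵ m/s = 359 km/s.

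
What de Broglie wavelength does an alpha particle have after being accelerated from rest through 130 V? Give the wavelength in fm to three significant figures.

λ = 891 fm

KE = 2eV = 2 × 1.602 × 10⁻¹⁹ × 130.0 = 4.165 × 10⁻¹⁷ J.
p = √(2mKE) = √(2 × 6.645 × 10⁻²⁷ × 4.165 × 10⁻¹⁷) = 7.440 × 10⁻²² kg·m/s.
λ = h/p = 6.626 × 10⁻³⁴ / 7.440 × 10⁻²² = 8.91 × 10⁻¹³ m = 891 fm.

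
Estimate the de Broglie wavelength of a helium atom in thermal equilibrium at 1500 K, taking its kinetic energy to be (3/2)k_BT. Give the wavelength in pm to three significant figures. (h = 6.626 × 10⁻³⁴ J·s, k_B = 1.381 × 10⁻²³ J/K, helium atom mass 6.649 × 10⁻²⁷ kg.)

λ = 32.6 pm

KE = (3/2)k_BT = 1.5 × 1.381 × 10⁻²³ × 1500 = 3.107 × 10⁻²⁰ J.
p = √(2mKE) = √(2 × 6.649 × 10⁻²⁷ × 3.107 × 10⁻²⁰) = 2.033 × 10⁻²³ kg·m/s.
λ = h/p = 3.26 × 10⁻¹¹ m = 32.6 pm.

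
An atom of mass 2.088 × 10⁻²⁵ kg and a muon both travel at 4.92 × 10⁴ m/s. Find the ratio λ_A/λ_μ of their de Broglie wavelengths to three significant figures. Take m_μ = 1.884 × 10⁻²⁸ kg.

λ_A/λ_μ = 9.02 × 10⁻⁴

At fixed v, p = mv so λ = h/(mv) ∝ 1/m.
λ_A/λ_μ = m_μ/m_A = 1.884 × 10⁻²⁸/2.088 × 10⁻²⁵ = 9.02 × 10⁻⁴.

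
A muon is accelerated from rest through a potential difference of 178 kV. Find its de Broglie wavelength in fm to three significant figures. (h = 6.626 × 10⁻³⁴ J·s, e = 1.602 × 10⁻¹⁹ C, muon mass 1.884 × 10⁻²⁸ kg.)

KE = eV = 1.602 × 10⁻¹⁹ × 1.780 × 10⁵ = 2.852 × 10⁻¹⁴ J.
p = √(2mKE) = √(2 × 1.884 × 10⁻²⁸ × 2.852 × 10⁻¹⁴) = 3.278 × 10⁻²¹ kg·m/s.
λ = h/p = 6.626 × 10⁻³⁴ / 3.278 × 10⁻²¹ = 2.02 × 10⁻¹³ m = 202 fm.

λ = 202 fm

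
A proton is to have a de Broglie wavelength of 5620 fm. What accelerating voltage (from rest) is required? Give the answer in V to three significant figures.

V = 25.9 V

p = h/λ = 6.626 × 10⁻³⁴ / 5.620 × 10⁻¹² = 1.179 × 10⁻²² kg·m/s.
KE = p²/(2m) = 4.154 × 10⁻¹⁸ J.
V = KE/e = 4.154 × 10⁻¹⁸ / (1.602 × 10⁻¹⁹) = 25.9 V.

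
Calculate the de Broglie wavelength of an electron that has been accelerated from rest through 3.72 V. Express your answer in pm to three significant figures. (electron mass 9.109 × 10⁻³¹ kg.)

λ = 636 pm

KE = eV = 1.602 × 10⁻¹⁹ × 3.720 = 5.959 × 10⁻¹⁹ J.
p = √(2mKE) = √(2 × 9.109 × 10⁻³¹ × 5.959 × 10⁻¹⁹) = 1.042 × 10⁻²⁴ kg·m/s.
λ = h/p = 6.626 × 10⁻³⁴ / 1.042 × 10⁻²⁴ = 6.36 × 10⁻¹⁰ m = 636 pm.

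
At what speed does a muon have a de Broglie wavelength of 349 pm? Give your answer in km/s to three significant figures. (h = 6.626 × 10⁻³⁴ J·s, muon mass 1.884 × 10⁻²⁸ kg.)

v = 10.1 km/s

p = h/λ = 6.626 × 10⁻³⁴ / 3.490 × 10⁻¹⁰ = 1.899 × 10⁻²⁴ kg·m/s.
v = p/m = 1.899 × 10⁻²⁴ / 1.884 × 10⁻²⁸ = 1.01 × 10⁴ m/s = 10.1 km/s.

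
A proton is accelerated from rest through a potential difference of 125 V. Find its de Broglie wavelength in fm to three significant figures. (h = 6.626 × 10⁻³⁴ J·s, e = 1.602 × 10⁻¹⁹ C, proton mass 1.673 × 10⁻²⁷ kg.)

λ = 2560 fm

KE = eV = 1.602 × 10⁻¹⁹ × 125.0 = 2.003 × 10⁻¹⁷ J.
p = √(2mKE) = √(2 × 1.673 × 10⁻²⁷ × 2.003 × 10⁻¹⁷) = 2.589 × 10⁻²² kg·m/s.
λ = h/p = 6.626 × 10⁻³⁴ / 2.589 × 10⁻²² = 2.56 × 10⁻¹² m = 2560 fm.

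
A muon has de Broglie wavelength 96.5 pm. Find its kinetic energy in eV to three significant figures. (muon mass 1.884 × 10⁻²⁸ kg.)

KE = 0.781 eV

p = h/λ = 6.626 × 10⁻³⁴ / 9.650 × 10⁻¹¹ = 6.866 × 10⁻²⁴ kg·m/s.
KE = p²/(2m) = (6.866 × 10⁻²⁴)² / (2 × 1.884 × 10⁻²⁸) = 1.251 × 10⁻¹⁹ J = 0.781 eV.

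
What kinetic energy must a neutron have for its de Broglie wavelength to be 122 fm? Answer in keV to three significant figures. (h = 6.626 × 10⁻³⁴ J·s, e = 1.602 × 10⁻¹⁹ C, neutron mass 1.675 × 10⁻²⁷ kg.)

p = h/λ = 6.626 × 10⁻³⁴ / 1.220 × 10⁻¹³ = 5.431 × 10⁻²¹ kg·m/s.
KE = p²/(2m) = (5.431 × 10⁻²¹)² / (2 × 1.675 × 10⁻²⁷) = 8.805 × 10⁻¹⁵ J = 55.0 keV.

KE = 55.0 keV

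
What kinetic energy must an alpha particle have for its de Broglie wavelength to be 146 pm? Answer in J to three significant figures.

KE = 1.55 × 10⁻²¹ J

p = h/λ = 6.626 × 10⁻³⁴ / 1.460 × 10⁻¹⁰ = 4.538 × 10⁻²⁴ kg·m/s.
KE = p²/(2m) = (4.538 × 10⁻²⁴)² / (2 × 6.645 × 10⁻²⁷) = 1.550 × 10⁻²¹ J = 1.55 × 10⁻²¹ J.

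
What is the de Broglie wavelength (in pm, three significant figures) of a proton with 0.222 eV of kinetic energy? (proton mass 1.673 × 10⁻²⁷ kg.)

KE = 0.222 eV = 3.556 × 10⁻²⁰ J.
p = √(2mKE) = √(2 × 1.673 × 10⁻²⁷ × 3.556 × 10⁻²⁰) = 1.091 × 10⁻²³ kg·m/s.
λ = h/p = 6.626 × 10⁻³⁴ / 1.091 × 10⁻²³ = 6.07 × 10⁻¹¹ m = 60.7 pm.

λ = 60.7 pm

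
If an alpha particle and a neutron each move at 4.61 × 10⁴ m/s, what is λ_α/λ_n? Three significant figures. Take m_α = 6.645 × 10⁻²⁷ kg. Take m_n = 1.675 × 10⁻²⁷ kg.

λ_α/λ_n = 0.252

At fixed v, p = mv so λ = h/(mv) ∝ 1/m.
λ_α/λ_n = m_n/m_α = 1.675 × 10⁻²⁷/6.645 × 10⁻²⁷ = 0.252.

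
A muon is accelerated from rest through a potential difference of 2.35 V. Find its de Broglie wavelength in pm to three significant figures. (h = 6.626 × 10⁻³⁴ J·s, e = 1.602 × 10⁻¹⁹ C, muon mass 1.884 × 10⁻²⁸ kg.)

KE = eV = 1.602 × 10⁻¹⁹ × 2.350 = 3.765 × 10⁻¹⁹ J.
p = √(2mKE) = √(2 × 1.884 × 10⁻²⁸ × 3.765 × 10⁻¹⁹) = 1.191 × 10⁻²³ kg·m/s.
λ = h/p = 6.626 × 10⁻³⁴ / 1.191 × 10⁻²³ = 5.56 × 10⁻¹¹ m = 55.6 pm.

λ = 55.6 pm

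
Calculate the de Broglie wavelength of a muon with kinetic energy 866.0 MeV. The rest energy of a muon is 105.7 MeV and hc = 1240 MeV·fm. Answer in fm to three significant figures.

Total energy E = KE + m₀c² = 866.0 + 105.7 = 971.7 MeV.
(pc)² = E² − (m₀c²)² = (971.7)² − (105.7)² = 9.330 × 10⁵ MeV², so pc = 965.9 MeV.
λ = hc/(pc) = 1240 MeV·fm / 965.9 MeV = 1.28 fm.

λ = 1.28 fm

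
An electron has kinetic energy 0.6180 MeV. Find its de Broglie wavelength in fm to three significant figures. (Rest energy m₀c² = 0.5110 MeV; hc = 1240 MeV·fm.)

λ = 1230 fm

Total energy E = KE + m₀c² = 0.6180 + 0.5110 = 1.1290 MeV.
(pc)² = E² − (m₀c²)² = (1.1290)² − (0.5110)² = 1.014 MeV², so pc = 1.007 MeV.
λ = hc/(pc) = 1240 MeV·fm / 1.007 MeV = 1230 fm.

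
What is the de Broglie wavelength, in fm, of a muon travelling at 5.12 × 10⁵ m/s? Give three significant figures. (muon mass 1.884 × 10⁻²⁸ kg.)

p = mv = 1.884 × 10⁻²⁸ × 5.12 × 10⁵ = 9.646 × 10⁻²³ kg·m/s.
λ = h/p = 6.626 × 10⁻³⁴ / 9.646 × 10⁻²³ = 6.87 × 10⁻¹² m = 6870 fm.

λ = 6870 fm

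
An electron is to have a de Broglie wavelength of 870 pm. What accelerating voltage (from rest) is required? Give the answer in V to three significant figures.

p = h/λ = 6.626 × 10⁻³⁴ / 8.700 × 10⁻¹⁰ = 7.616 × 10⁻²⁵ kg·m/s.
KE = p²/(2m) = 3.184 × 10⁻¹⁹ J.
V = KE/e = 3.184 × 10⁻¹⁹ / (1.602 × 10⁻¹⁹) = 1.99 V.

V = 1.99 V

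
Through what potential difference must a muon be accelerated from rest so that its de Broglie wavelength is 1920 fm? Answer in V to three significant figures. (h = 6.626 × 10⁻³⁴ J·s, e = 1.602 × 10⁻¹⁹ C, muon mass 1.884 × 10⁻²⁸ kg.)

V = 1970 V

p = h/λ = 6.626 × 10⁻³⁴ / 1.920 × 10⁻¹² = 3.451 × 10⁻²² kg·m/s.
KE = p²/(2m) = 3.161 × 10⁻¹⁶ J.
V = KE/e = 3.161 × 10⁻¹⁶ / (1.602 × 10⁻¹⁹) = 1970 V.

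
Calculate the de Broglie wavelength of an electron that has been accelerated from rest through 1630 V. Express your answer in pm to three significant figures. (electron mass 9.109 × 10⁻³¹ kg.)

λ = 30.4 pm

KE = eV = 1.602 × 10⁻¹⁹ × 1630 = 2.611 × 10⁻¹⁶ J.
p = √(2mKE) = √(2 × 9.109 × 10⁻³¹ × 2.611 × 10⁻¹⁶) = 2.181 × 10⁻²³ kg·m/s.
λ = h/p = 6.626 × 10⁻³⁴ / 2.181 × 10⁻²³ = 3.04 × 10⁻¹¹ m = 30.4 pm.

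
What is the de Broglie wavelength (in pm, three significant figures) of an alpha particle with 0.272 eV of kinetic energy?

λ = 27.5 pm

KE = 0.272 eV = 4.357 × 10⁻²⁰ J.
p = √(2mKE) = √(2 × 6.645 × 10⁻²⁷ × 4.357 × 10⁻²⁰) = 2.406 × 10⁻²³ kg·m/s.
λ = h/p = 6.626 × 10⁻³⁴ / 2.406 × 10⁻²³ = 2.75 × 10⁻¹¹ m = 27.5 pm.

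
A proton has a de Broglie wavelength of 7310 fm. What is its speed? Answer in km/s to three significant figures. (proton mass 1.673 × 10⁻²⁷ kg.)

v = 54.2 km/s

p = h/λ = 6.626 × 10⁻³⁴ / 7.310 × 10⁻¹² = 9.064 × 10⁻²³ kg·m/s.
v = p/m = 9.064 × 10⁻²³ / 1.673 × 10⁻²⁷ = 5.42 × 10⁴ m/s = 54.2 km/s.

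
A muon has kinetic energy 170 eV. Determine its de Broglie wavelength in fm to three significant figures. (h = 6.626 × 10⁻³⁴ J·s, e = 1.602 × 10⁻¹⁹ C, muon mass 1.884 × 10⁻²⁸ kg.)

λ = 6540 fm

KE = 170 eV = 2.723 × 10⁻¹⁷ J.
p = √(2mKE) = √(2 × 1.884 × 10⁻²⁸ × 2.723 × 10⁻¹⁷) = 1.013 × 10⁻²² kg·m/s.
λ = h/p = 6.626 × 10⁻³⁴ / 1.013 × 10⁻²² = 6.54 × 10⁻¹² m = 6540 fm.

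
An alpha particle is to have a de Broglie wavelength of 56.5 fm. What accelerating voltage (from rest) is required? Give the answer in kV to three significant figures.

V = 32.3 kV

p = h/λ = 6.626 × 10⁻³⁴ / 5.650 × 10⁻¹⁴ = 1.173 × 10⁻²⁰ kg·m/s.
KE = p²/(2m) = 1.035 × 10⁻¹⁴ J.
V = KE/2e = 1.035 × 10⁻¹⁴ / (2 × 1.602 × 10⁻¹⁹) = 32.3 kV.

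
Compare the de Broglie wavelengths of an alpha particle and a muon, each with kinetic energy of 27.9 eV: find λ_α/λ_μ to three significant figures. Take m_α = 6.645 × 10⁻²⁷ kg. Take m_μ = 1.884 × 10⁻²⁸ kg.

At fixed KE, p = √(2mKE) so λ = h/p ∝ 1/√m.
λ_α/λ_μ = √(m_μ/m_α) = √(1.884 × 10⁻²⁸/6.645 × 10⁻²⁷) = √(0.02835) = 0.168.

λ_α/λ_μ = 0.168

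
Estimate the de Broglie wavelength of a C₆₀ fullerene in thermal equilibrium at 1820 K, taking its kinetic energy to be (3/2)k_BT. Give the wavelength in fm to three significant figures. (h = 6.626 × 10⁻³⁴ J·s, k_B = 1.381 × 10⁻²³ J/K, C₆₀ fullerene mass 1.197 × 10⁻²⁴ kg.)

λ = 2210 fm

KE = (3/2)k_BT = 1.5 × 1.381 × 10⁻²³ × 1820 = 3.770 × 10⁻²⁰ J.
p = √(2mKE) = √(2 × 1.197 × 10⁻²⁴ × 3.770 × 10⁻²⁰) = 3.004 × 10⁻²² kg·m/s.
λ = h/p = 2.21 × 10⁻¹² m = 2210 fm.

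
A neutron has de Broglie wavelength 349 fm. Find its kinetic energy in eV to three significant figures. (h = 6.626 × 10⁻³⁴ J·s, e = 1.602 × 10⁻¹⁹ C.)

KE = 6720 eV

p = h/λ = 6.626 × 10⁻³⁴ / 3.490 × 10⁻¹³ = 1.899 × 10⁻²¹ kg·m/s.
KE = p²/(2m) = (1.899 × 10⁻²¹)² / (2 × 1.675 × 10⁻²⁷) = 1.076 × 10⁻¹⁵ J = 6720 eV.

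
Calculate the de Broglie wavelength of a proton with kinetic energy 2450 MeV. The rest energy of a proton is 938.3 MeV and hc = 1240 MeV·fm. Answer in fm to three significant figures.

λ = 0.381 fm

Total energy E = KE + m₀c² = 2450 + 938.3 = 3388.3 MeV.
(pc)² = E² − (m₀c²)² = (3388.3)² − (938.3)² = 1.060 × 10⁷ MeV², so pc = 3256 MeV.
λ = hc/(pc) = 1240 MeV·fm / 3256 MeV = 0.381 fm.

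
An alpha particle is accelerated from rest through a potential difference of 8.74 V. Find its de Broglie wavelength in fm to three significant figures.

KE = 2eV = 2 × 1.602 × 10⁻¹⁹ × 8.740 = 2.800 × 10⁻¹⁸ J.
p = √(2mKE) = √(2 × 6.645 × 10⁻²⁷ × 2.800 × 10⁻¹⁸) = 1.929 × 10⁻²² kg·m/s.
λ = h/p = 6.626 × 10⁻³⁴ / 1.929 × 10⁻²² = 3.43 × 10⁻¹² m = 3430 fm.

λ = 3430 fm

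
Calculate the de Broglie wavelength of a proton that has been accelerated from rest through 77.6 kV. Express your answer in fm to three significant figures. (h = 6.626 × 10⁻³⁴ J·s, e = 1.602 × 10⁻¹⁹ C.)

KE = eV = 1.602 × 10⁻¹⁹ × 7.760 × 10⁴ = 1.243 × 10⁻¹⁴ J.
p = √(2mKE) = √(2 × 1.673 × 10⁻²⁷ × 1.243 × 10⁻¹⁴) = 6.449 × 10⁻²¹ kg·m/s.
λ = h/p = 6.626 × 10⁻³⁴ / 6.449 × 10⁻²¹ = 1.03 × 10⁻¹³ m = 103 fm.

λ = 103 fm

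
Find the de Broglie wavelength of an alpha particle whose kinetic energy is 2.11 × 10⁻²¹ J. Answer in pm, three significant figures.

λ = 125 pm

p = √(2mKE) = √(2 × 6.645 × 10⁻²⁷ × 2.110 × 10⁻²¹) = 5.295 × 10⁻²⁴ kg·m/s.
λ = h/p = 6.626 × 10⁻³⁴ / 5.295 × 10⁻²⁴ = 1.25 × 10⁻¹⁰ m = 125 pm.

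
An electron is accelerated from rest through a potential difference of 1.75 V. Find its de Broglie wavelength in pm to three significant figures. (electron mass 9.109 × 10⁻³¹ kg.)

KE = eV = 1.602 × 10⁻¹⁹ × 1.750 = 2.804 × 10⁻¹⁹ J.
p = √(2mKE) = √(2 × 9.109 × 10⁻³¹ × 2.804 × 10⁻¹⁹) = 7.147 × 10⁻²⁵ kg·m/s.
λ = h/p = 6.626 × 10⁻³⁴ / 7.147 × 10⁻²⁵ = 9.27 × 10⁻¹⁰ m = 927 pm.

λ = 927 pm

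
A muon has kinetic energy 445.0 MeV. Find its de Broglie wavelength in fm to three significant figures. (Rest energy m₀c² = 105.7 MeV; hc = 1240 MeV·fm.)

λ = 2.29 fm

Total energy E = KE + m₀c² = 445.0 + 105.7 = 550.7 MeV.
(pc)² = E² − (m₀c²)² = (550.7)² − (105.7)² = 2.921 × 10⁵ MeV², so pc = 540.5 MeV.
λ = hc/(pc) = 1240 MeV·fm / 540.5 MeV = 2.29 fm.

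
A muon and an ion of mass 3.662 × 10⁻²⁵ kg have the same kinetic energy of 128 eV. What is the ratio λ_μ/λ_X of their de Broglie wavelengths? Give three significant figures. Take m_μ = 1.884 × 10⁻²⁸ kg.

λ_μ/λ_X = 44.1

At fixed KE, p = √(2mKE) so λ = h/p ∝ 1/√m.
λ_μ/λ_X = √(m_X/m_μ) = √(3.662 × 10⁻²⁵/1.884 × 10⁻²⁸) = √(1944) = 44.1.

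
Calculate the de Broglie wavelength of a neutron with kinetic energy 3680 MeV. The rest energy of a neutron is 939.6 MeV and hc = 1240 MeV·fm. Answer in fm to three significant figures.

Total energy E = KE + m₀c² = 3680 + 939.6 = 4619.6 MeV.
(pc)² = E² − (m₀c²)² = (4619.6)² − (939.6)² = 2.046 × 10⁷ MeV², so pc = 4523 MeV.
λ = hc/(pc) = 1240 MeV·fm / 4523 MeV = 0.274 fm.

λ = 0.274 fm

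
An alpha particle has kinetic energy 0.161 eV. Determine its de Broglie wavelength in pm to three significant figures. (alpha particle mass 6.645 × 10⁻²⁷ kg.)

λ = 35.8 pm

KE = 0.161 eV = 2.579 × 10⁻²⁰ J.
p = √(2mKE) = √(2 × 6.645 × 10⁻²⁷ × 2.579 × 10⁻²⁰) = 1.851 × 10⁻²³ kg·m/s.
λ = h/p = 6.626 × 10⁻³⁴ / 1.851 × 10⁻²³ = 3.58 × 10⁻¹¹ m = 35.8 pm.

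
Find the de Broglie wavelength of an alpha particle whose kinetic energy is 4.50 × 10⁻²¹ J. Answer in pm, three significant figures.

p = √(2mKE) = √(2 × 6.645 × 10⁻²⁷ × 4.500 × 10⁻²¹) = 7.733 × 10⁻²⁴ kg·m/s.
λ = h/p = 6.626 × 10⁻³⁴ / 7.733 × 10⁻²⁴ = 8.57 × 10⁻¹¹ m = 85.7 pm.

λ = 85.7 pm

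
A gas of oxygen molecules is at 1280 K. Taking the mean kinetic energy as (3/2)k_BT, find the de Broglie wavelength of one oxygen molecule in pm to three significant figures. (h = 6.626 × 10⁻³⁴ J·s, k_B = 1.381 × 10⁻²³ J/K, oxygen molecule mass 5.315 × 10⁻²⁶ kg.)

λ = 12.5 pm

KE = (3/2)k_BT = 1.5 × 1.381 × 10⁻²³ × 1280 = 2.652 × 10⁻²⁰ J.
p = √(2mKE) = √(2 × 5.315 × 10⁻²⁶ × 2.652 × 10⁻²⁰) = 5.309 × 10⁻²³ kg·m/s.
λ = h/p = 1.25 × 10⁻¹¹ m = 12.5 pm.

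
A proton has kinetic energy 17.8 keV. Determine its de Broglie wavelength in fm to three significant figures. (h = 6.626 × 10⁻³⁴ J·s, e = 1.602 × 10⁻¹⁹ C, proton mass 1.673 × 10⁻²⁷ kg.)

λ = 215 fm

KE = 17.8 keV = 2.852 × 10⁻¹⁵ J.
p = √(2mKE) = √(2 × 1.673 × 10⁻²⁷ × 2.852 × 10⁻¹⁵) = 3.089 × 10⁻²¹ kg·m/s.
λ = h/p = 6.626 × 10⁻³⁴ / 3.089 × 10⁻²¹ = 2.15 × 10⁻¹³ m = 215 fm.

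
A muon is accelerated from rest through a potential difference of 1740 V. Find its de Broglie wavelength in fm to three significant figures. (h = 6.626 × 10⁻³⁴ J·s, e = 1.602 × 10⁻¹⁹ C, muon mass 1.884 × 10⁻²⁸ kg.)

KE = eV = 1.602 × 10⁻¹⁹ × 1740 = 2.787 × 10⁻¹⁶ J.
p = √(2mKE) = √(2 × 1.884 × 10⁻²⁸ × 2.787 × 10⁻¹⁶) = 3.241 × 10⁻²² kg·m/s.
λ = h/p = 6.626 × 10⁻³⁴ / 3.241 × 10⁻²² = 2.04 × 10⁻¹² m = 2040 fm.

λ = 2040 fm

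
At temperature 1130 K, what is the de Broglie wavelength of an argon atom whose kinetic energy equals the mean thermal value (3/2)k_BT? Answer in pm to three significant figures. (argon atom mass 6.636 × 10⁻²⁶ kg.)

KE = (3/2)k_BT = 1.5 × 1.381 × 10⁻²³ × 1130 = 2.341 × 10⁻²⁰ J.
p = √(2mKE) = √(2 × 6.636 × 10⁻²⁶ × 2.341 × 10⁻²⁰) = 5.574 × 10⁻²³ kg·m/s.
λ = h/p = 1.19 × 10⁻¹¹ m = 11.9 pm.

λ = 11.9 pm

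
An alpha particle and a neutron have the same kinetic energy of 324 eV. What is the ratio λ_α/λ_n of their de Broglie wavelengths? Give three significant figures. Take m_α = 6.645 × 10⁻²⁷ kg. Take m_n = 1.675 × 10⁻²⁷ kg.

λ_α/λ_n = 0.502

At fixed KE, p = √(2mKE) so λ = h/p ∝ 1/√m.
λ_α/λ_n = √(m_n/m_α) = √(1.675 × 10⁻²⁷/6.645 × 10⁻²⁷) = √(0.2521) = 0.502.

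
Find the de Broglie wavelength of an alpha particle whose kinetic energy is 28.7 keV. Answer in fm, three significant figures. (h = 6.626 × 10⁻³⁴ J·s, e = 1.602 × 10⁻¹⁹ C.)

KE = 28.7 keV = 4.598 × 10⁻¹⁵ J.
p = √(2mKE) = √(2 × 6.645 × 10⁻²⁷ × 4.598 × 10⁻¹⁵) = 7.817 × 10⁻²¹ kg·m/s.
λ = h/p = 6.626 × 10⁻³⁴ / 7.817 × 10⁻²¹ = 8.48 × 10⁻¹⁴ m = 84.8 fm.

λ = 84.8 fm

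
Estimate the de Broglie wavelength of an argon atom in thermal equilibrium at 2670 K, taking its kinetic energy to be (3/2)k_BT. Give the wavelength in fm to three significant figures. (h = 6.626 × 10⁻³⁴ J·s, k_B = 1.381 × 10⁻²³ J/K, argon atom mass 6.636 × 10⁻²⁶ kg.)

λ = 7730 fm

KE = (3/2)k_BT = 1.5 × 1.381 × 10⁻²³ × 2670 = 5.531 × 10⁻²⁰ J.
p = √(2mKE) = √(2 × 6.636 × 10⁻²⁶ × 5.531 × 10⁻²⁰) = 8.568 × 10⁻²³ kg·m/s.
λ = h/p = 7.73 × 10⁻¹² m = 7730 fm.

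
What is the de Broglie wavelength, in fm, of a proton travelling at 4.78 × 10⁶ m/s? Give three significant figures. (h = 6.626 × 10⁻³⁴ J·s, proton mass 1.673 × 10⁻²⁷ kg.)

λ = 82.9 fm

p = mv = 1.673 × 10⁻²⁷ × 4.78 × 10⁶ = 7.997 × 10⁻²¹ kg·m/s.
λ = h/p = 6.626 × 10⁻³⁴ / 7.997 × 10⁻²¹ = 8.29 × 10⁻¹⁴ m = 82.9 fm.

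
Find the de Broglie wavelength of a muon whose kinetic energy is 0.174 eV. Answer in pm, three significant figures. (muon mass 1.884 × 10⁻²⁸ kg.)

λ = 204 pm

KE = 0.174 eV = 2.787 × 10⁻²⁰ J.
p = √(2mKE) = √(2 × 1.884 × 10⁻²⁸ × 2.787 × 10⁻²⁰) = 3.241 × 10⁻²⁴ kg·m/s.
λ = h/p = 6.626 × 10⁻³⁴ / 3.241 × 10⁻²⁴ = 2.04 × 10⁻¹⁰ m = 204 pm.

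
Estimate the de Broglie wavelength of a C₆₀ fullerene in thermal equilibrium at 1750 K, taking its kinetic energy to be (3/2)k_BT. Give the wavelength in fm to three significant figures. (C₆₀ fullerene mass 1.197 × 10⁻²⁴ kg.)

KE = (3/2)k_BT = 1.5 × 1.381 × 10⁻²³ × 1750 = 3.625 × 10⁻²⁰ J.
p = √(2mKE) = √(2 × 1.197 × 10⁻²⁴ × 3.625 × 10⁻²⁰) = 2.946 × 10⁻²² kg·m/s.
λ = h/p = 2.25 × 10⁻¹² m = 2250 fm.

λ = 2250 fm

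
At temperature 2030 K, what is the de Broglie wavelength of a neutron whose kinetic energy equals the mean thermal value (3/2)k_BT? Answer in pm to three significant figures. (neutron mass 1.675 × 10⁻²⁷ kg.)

KE = (3/2)k_BT = 1.5 × 1.381 × 10⁻²³ × 2030 = 4.205 × 10⁻²⁰ J.
p = √(2mKE) = √(2 × 1.675 × 10⁻²⁷ × 4.205 × 10⁻²⁰) = 1.187 × 10⁻²³ kg·m/s.
λ = h/p = 5.58 × 10⁻¹¹ m = 55.8 pm.

λ = 55.8 pm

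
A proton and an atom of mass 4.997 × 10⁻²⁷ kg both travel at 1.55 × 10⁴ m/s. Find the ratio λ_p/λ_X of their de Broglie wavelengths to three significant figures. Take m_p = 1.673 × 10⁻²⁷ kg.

λ_p/λ_X = 2.99

At fixed v, p = mv so λ = h/(mv) ∝ 1/m.
λ_p/λ_X = m_X/m_p = 4.997 × 10⁻²⁷/1.673 × 10⁻²⁷ = 2.99.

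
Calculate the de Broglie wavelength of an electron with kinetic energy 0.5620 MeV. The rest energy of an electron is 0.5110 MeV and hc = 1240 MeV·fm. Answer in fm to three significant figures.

Total energy E = KE + m₀c² = 0.5620 + 0.5110 = 1.0730 MeV.
(pc)² = E² − (m₀c²)² = (1.0730)² − (0.5110)² = 0.8902 MeV², so pc = 0.9435 MeV.
λ = hc/(pc) = 1240 MeV·fm / 0.9435 MeV = 1310 fm.

λ = 1310 fm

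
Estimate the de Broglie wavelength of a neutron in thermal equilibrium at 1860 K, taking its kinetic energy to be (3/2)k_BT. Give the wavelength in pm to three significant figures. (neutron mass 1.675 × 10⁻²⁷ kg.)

λ = 58.3 pm

KE = (3/2)k_BT = 1.5 × 1.381 × 10⁻²³ × 1860 = 3.853 × 10⁻²⁰ J.
p = √(2mKE) = √(2 × 1.675 × 10⁻²⁷ × 3.853 × 10⁻²⁰) = 1.136 × 10⁻²³ kg·m/s.
λ = h/p = 5.83 × 10⁻¹¹ m = 58.3 pm.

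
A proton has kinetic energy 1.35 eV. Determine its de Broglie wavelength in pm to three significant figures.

KE = 1.35 eV = 2.163 × 10⁻¹⁹ J.
p = √(2mKE) = √(2 × 1.673 × 10⁻²⁷ × 2.163 × 10⁻¹⁹) = 2.690 × 10⁻²³ kg·m/s.
λ = h/p = 6.626 × 10⁻³⁴ / 2.690 × 10⁻²³ = 2.46 × 10⁻¹¹ m = 24.6 pm.

λ = 24.6 pm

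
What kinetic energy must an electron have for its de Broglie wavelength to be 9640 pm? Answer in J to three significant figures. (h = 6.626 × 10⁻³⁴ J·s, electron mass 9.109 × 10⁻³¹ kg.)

p = h/λ = 6.626 × 10⁻³⁴ / 9.640 × 10⁻⁹ = 6.873 × 10⁻²⁶ kg·m/s.
KE = p²/(2m) = (6.873 × 10⁻²⁶)² / (2 × 9.109 × 10⁻³¹) = 2.593 × 10⁻²¹ J = 2.59 × 10⁻²¹ J.

KE = 2.59 × 10⁻²¹ J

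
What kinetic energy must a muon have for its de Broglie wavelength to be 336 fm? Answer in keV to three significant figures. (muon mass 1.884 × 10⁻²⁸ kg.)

p = h/λ = 6.626 × 10⁻³⁴ / 3.360 × 10⁻¹³ = 1.972 × 10⁻²¹ kg·m/s.
KE = p²/(2m) = (1.972 × 10⁻²¹)² / (2 × 1.884 × 10⁻²⁸) = 1.032 × 10⁻¹⁴ J = 64.4 keV.

KE = 64.4 keV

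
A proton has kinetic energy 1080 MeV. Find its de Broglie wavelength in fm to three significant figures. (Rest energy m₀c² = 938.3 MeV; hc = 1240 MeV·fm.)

λ = 0.694 fm

Total energy E = KE + m₀c² = 1080 + 938.3 = 2018.3 MeV.
(pc)² = E² − (m₀c²)² = (2018.3)² − (938.3)² = 3.193 × 10⁶ MeV², so pc = 1787 MeV.
λ = hc/(pc) = 1240 MeV·fm / 1787 MeV = 0.694 fm.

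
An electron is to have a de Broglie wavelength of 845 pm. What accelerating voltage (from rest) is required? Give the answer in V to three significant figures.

V = 2.11 V

p = h/λ = 6.626 × 10⁻³⁴ / 8.450 × 10⁻¹⁰ = 7.841 × 10⁻²⁵ kg·m/s.
KE = p²/(2m) = 3.375 × 10⁻¹⁹ J.
V = KE/e = 3.375 × 10⁻¹⁹ / (1.602 × 10⁻¹⁹) = 2.11 V.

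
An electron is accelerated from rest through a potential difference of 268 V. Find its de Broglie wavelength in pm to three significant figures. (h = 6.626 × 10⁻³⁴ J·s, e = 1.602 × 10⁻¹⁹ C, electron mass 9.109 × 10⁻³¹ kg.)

λ = 74.9 pm

KE = eV = 1.602 × 10⁻¹⁹ × 268.0 = 4.293 × 10⁻¹⁷ J.
p = √(2mKE) = √(2 × 9.109 × 10⁻³¹ × 4.293 × 10⁻¹⁷) = 8.844 × 10⁻²⁴ kg·m/s.
λ = h/p = 6.626 × 10⁻³⁴ / 8.844 × 10⁻²⁴ = 7.49 × 10⁻¹¹ m = 74.9 pm.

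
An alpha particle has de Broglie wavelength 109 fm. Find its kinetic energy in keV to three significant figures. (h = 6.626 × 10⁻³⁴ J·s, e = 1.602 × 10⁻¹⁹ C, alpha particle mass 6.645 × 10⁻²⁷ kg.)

p = h/λ = 6.626 × 10⁻³⁴ / 1.090 × 10⁻¹³ = 6.079 × 10⁻²¹ kg·m/s.
KE = p²/(2m) = (6.079 × 10⁻²¹)² / (2 × 6.645 × 10⁻²⁷) = 2.781 × 10⁻¹⁵ J = 17.4 keV.

KE = 17.4 keV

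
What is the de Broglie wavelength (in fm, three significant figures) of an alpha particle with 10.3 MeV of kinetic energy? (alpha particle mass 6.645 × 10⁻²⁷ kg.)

KE = 10.3 MeV = 1.650 × 10⁻¹² J.
p = √(2mKE) = √(2 × 6.645 × 10⁻²⁷ × 1.650 × 10⁻¹²) = 1.481 × 10⁻¹⁹ kg·m/s.
λ = h/p = 6.626 × 10⁻³⁴ / 1.481 × 10⁻¹⁹ = 4.47 × 10⁻¹⁵ m = 4.47 fm.

λ = 4.47 fm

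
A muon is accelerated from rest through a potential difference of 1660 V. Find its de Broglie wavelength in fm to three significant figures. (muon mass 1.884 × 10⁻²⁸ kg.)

KE = eV = 1.602 × 10⁻¹⁹ × 1660 = 2.659 × 10⁻¹⁶ J.
p = √(2mKE) = √(2 × 1.884 × 10⁻²⁸ × 2.659 × 10⁻¹⁶) = 3.165 × 10⁻²² kg·m/s.
λ = h/p = 6.626 × 10⁻³⁴ / 3.165 × 10⁻²² = 2.09 × 10⁻¹² m = 2090 fm.

λ = 2090 fm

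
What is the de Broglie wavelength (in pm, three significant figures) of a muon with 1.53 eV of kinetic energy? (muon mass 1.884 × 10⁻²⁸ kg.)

λ = 68.9 pm

KE = 1.53 eV = 2.451 × 10⁻¹⁹ J.
p = √(2mKE) = √(2 × 1.884 × 10⁻²⁸ × 2.451 × 10⁻¹⁹) = 9.610 × 10⁻²⁴ kg·m/s.
λ = h/p = 6.626 × 10⁻³⁴ / 9.610 × 10⁻²⁴ = 6.89 × 10⁻¹¹ m = 68.9 pm.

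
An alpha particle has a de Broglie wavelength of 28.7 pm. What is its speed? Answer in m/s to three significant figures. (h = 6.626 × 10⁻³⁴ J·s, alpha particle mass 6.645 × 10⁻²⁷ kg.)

p = h/λ = 6.626 × 10⁻³⁴ / 2.870 × 10⁻¹¹ = 2.309 × 10⁻²³ kg·m/s.
v = p/m = 2.309 × 10⁻²³ / 6.645 × 10⁻²⁷ = 3.47 × 10³ m/s = 3470 m/s.

v = 3470 m/s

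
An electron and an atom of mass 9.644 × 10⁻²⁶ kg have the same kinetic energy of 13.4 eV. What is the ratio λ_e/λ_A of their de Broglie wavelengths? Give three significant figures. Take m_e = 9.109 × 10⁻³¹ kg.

At fixed KE, p = √(2mKE) so λ = h/p ∝ 1/√m.
λ_e/λ_A = √(m_A/m_e) = √(9.644 × 10⁻²⁶/9.109 × 10⁻³¹) = √(1.059 × 10⁵) = 325.

λ_e/λ_A = 325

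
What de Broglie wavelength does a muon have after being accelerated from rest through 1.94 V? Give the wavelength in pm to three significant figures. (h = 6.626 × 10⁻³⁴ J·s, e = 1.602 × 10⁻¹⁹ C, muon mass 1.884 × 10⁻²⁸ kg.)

KE = eV = 1.602 × 10⁻¹⁹ × 1.940 = 3.108 × 10⁻¹⁹ J.
p = √(2mKE) = √(2 × 1.884 × 10⁻²⁸ × 3.108 × 10⁻¹⁹) = 1.082 × 10⁻²³ kg·m/s.
λ = h/p = 6.626 × 10⁻³⁴ / 1.082 × 10⁻²³ = 6.12 × 10⁻¹¹ m = 61.2 pm.

λ = 61.2 pm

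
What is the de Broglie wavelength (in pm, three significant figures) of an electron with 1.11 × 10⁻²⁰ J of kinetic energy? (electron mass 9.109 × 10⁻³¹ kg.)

p = √(2mKE) = √(2 × 9.109 × 10⁻³¹ × 1.110 × 10⁻²⁰) = 1.422 × 10⁻²⁵ kg·m/s.
λ = h/p = 6.626 × 10⁻³⁴ / 1.422 × 10⁻²⁵ = 4.66 × 10⁻⁹ m = 4660 pm.

λ = 4660 pm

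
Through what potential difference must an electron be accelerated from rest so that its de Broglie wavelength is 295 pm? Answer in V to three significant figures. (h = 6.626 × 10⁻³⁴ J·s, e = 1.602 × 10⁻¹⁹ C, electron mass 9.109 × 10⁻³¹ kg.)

V = 17.3 V

p = h/λ = 6.626 × 10⁻³⁴ / 2.950 × 10⁻¹⁰ = 2.246 × 10⁻²⁴ kg·m/s.
KE = p²/(2m) = 2.769 × 10⁻¹⁸ J.
V = KE/e = 2.769 × 10⁻¹⁸ / (1.602 × 10⁻¹⁹) = 17.3 V.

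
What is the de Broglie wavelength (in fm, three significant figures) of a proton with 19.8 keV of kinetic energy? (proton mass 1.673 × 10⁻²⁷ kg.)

KE = 19.8 keV = 3.172 × 10⁻¹⁵ J.
p = √(2mKE) = √(2 × 1.673 × 10⁻²⁷ × 3.172 × 10⁻¹⁵) = 3.258 × 10⁻²¹ kg·m/s.
λ = h/p = 6.626 × 10⁻³⁴ / 3.258 × 10⁻²¹ = 2.03 × 10⁻¹³ m = 203 fm.

λ = 203 fm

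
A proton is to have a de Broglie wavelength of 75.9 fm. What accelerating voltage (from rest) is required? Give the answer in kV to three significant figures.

p = h/λ = 6.626 × 10⁻³⁴ / 7.590 × 10⁻¹⁴ = 8.730 × 10⁻²¹ kg·m/s.
KE = p²/(2m) = 2.278 × 10⁻¹⁴ J.
V = KE/e = 2.278 × 10⁻¹⁴ / (1.602 × 10⁻¹⁹) = 142 kV.

V = 142 kV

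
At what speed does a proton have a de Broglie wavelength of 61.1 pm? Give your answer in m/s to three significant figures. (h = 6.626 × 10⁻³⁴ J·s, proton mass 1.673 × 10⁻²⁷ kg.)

v = 6480 m/s

p = h/λ = 6.626 × 10⁻³⁴ / 6.110 × 10⁻¹¹ = 1.084 × 10⁻²³ kg·m/s.
v = p/m = 1.084 × 10⁻²³ / 1.673 × 10⁻²⁷ = 6.48 × 10³ m/s = 6480 m/s.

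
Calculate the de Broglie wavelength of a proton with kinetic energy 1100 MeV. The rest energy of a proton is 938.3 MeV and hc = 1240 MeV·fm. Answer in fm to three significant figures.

Total energy E = KE + m₀c² = 1100 + 938.3 = 2038.3 MeV.
(pc)² = E² − (m₀c²)² = (2038.3)² − (938.3)² = 3.274 × 10⁶ MeV², so pc = 1809 MeV.
λ = hc/(pc) = 1240 MeV·fm / 1809 MeV = 0.685 fm.

λ = 0.685 fm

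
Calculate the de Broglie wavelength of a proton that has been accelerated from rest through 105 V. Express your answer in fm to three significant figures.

KE = eV = 1.602 × 10⁻¹⁹ × 105.0 = 1.682 × 10⁻¹⁷ J.
p = √(2mKE) = √(2 × 1.673 × 10⁻²⁷ × 1.682 × 10⁻¹⁷) = 2.372 × 10⁻²² kg·m/s.
λ = h/p = 6.626 × 10⁻³⁴ / 2.372 × 10⁻²² = 2.79 × 10⁻¹² m = 2790 fm.

λ = 2790 fm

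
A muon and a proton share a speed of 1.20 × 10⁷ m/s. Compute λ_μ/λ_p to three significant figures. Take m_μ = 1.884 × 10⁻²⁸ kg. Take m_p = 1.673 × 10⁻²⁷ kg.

At fixed v, p = mv so λ = h/(mv) ∝ 1/m.
λ_μ/λ_p = m_p/m_μ = 1.673 × 10⁻²⁷/1.884 × 10⁻²⁸ = 8.88.

λ_μ/λ_p = 8.88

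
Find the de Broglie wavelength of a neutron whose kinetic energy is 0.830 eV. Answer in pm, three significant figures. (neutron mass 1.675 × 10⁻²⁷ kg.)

λ = 31.4 pm

KE = 0.830 eV = 1.330 × 10⁻¹⁹ J.
p = √(2mKE) = √(2 × 1.675 × 10⁻²⁷ × 1.330 × 10⁻¹⁹) = 2.111 × 10⁻²³ kg·m/s.
λ = h/p = 6.626 × 10⁻³⁴ / 2.111 × 10⁻²³ = 3.14 × 10⁻¹¹ m = 31.4 pm.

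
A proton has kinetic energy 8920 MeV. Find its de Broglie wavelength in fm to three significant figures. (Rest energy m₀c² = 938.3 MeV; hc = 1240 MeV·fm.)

Total energy E = KE + m₀c² = 8920 + 938.3 = 9858.3 MeV.
(pc)² = E² − (m₀c²)² = (9858.3)² − (938.3)² = 9.631 × 10⁷ MeV², so pc = 9814 MeV.
λ = hc/(pc) = 1240 MeV·fm / 9814 MeV = 0.126 fm.

λ = 0.126 fm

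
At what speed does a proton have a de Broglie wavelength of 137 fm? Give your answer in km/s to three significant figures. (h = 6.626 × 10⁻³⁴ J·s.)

p = h/λ = 6.626 × 10⁻³⁴ / 1.370 × 10⁻¹³ = 4.836 × 10⁻²¹ kg·m/s.
v = p/m = 4.836 × 10⁻²¹ / 1.673 × 10⁻²⁷ = 2.89 × 10⁶ m/s = 2890 km/s.

v = 2890 km/s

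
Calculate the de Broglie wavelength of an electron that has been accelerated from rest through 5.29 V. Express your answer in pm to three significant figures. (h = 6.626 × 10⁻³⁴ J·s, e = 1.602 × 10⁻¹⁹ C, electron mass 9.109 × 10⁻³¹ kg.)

λ = 533 pm

KE = eV = 1.602 × 10⁻¹⁹ × 5.290 = 8.475 × 10⁻¹⁹ J.
p = √(2mKE) = √(2 × 9.109 × 10⁻³¹ × 8.475 × 10⁻¹⁹) = 1.243 × 10⁻²⁴ kg·m/s.
λ = h/p = 6.626 × 10⁻³⁴ / 1.243 × 10⁻²⁴ = 5.33 × 10⁻¹⁰ m = 533 pm.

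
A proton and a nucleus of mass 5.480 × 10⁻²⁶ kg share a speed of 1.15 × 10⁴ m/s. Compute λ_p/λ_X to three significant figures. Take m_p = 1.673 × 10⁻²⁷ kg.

At fixed v, p = mv so λ = h/(mv) ∝ 1/m.
λ_p/λ_X = m_X/m_p = 5.480 × 10⁻²⁶/1.673 × 10⁻²⁷ = 32.8.

λ_p/λ_X = 32.8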